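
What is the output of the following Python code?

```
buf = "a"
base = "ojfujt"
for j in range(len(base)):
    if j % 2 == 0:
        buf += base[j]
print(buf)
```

aofj

j=0: add 'o' → 'ao'
j=1: skip
j=2: add 'f' → 'aof'
j=3: skip
j=4: add 'j' → 'aofj'
j=5: skip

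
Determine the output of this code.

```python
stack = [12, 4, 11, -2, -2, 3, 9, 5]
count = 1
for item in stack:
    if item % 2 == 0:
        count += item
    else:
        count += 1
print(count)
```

17

item=12: even, count = 1+12 = 13
item=4: even, count = 13+4 = 17
item=11: not even, count = 17+1 = 18
item=-2: even, count = 18+(-2) = 16
item=-2: even, count = 16+(-2) = 14
item=3: not even, count = 14+1 = 15
item=9: not even, count = 15+1 = 16
item=5: not even, count = 16+1 = 17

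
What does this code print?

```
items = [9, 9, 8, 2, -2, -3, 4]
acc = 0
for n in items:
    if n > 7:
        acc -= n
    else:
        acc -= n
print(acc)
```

-27

n=9: >7, acc = 0-9 = -9
n=9: >7, acc = (-9)-9 = -18
n=8: >7, acc = (-18)-8 = -26
n=2: not >7, acc = (-26)-2 = -28
n=-2: not >7, acc = (-28)-(-2) = -26
n=-3: not >7, acc = (-26)-(-3) = -23
n=4: not >7, acc = (-23)-4 = -27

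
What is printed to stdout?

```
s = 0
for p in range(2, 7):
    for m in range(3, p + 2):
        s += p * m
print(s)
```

p=2,m=3: s = 0+6 = 6
p=3,m=3: s = 6+9 = 15
p=3,m=4: s = 15+12 = 27
p=4,m=3: s = 27+12 = 39
p=4,m=4: s = 39+16 = 55
p=4,m=5: s = 55+20 = 75
p=5,m=3: s = 75+15 = 90
p=5,m=4: s = 90+20 = 110
p=5,m=5: s = 110+25 = 135
p=5,m=6: s = 135+30 = 165
p=6,m=3: s = 165+18 = 183
p=6,m=4: s = 183+24 = 207
p=6,m=5: s = 207+30 = 237
p=6,m=6: s = 237+36 = 273
p=6,m=7: s = 273+42 = 315

315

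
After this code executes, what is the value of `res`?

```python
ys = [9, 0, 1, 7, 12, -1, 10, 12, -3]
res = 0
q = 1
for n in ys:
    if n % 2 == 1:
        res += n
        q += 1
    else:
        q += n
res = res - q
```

-27

n=9: odd, res = 0+9 = 9; q=2
n=0: not odd; q=2
n=1: odd, res = 9+1 = 10; q=3
n=7: odd, res = 10+7 = 17; q=4
n=12: not odd; q=16
n=-1: odd, res = 17+(-1) = 16; q=17
n=10: not odd; q=27
n=12: not odd; q=39
n=-3: odd, res = 16+(-3) = 13; q=40
res-q = 13-40 = -27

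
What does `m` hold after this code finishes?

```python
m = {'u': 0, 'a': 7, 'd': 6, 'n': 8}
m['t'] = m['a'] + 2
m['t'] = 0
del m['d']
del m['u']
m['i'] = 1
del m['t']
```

m['t'] = m['a']+2 = 9 → {'u': 0, 'a': 7, 'd': 6, 'n': 8, 't': 9}
m['t'] = 0 → {'u': 0, 'a': 7, 'd': 6, 'n': 8, 't': 0}
del 'd' → {'u': 0, 'a': 7, 'n': 8, 't': 0}
del 'u' → {'a': 7, 'n': 8, 't': 0}
m['i'] = 1 → {'a': 7, 'n': 8, 't': 0, 'i': 1}
del 't' → {'a': 7, 'n': 8, 'i': 1}

{'a': 7, 'n': 8, 'i': 1}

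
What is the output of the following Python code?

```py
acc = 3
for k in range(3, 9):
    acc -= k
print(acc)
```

k=3: acc = 3-3 = 0
k=4: acc = 0-4 = -4
k=5: acc = (-4)-5 = -9
k=6: acc = (-9)-6 = -15
k=7: acc = (-15)-7 = -22
k=8: acc = (-22)-8 = -30

-30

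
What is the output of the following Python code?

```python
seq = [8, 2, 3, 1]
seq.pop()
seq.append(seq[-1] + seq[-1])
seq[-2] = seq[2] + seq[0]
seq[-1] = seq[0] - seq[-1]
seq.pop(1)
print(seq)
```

pop() removes 1 → [8, 2, 3]
append seq[-1]+seq[-1] = 3+3 = 6 → [8, 2, 3, 6]
seq[-2] = seq[2]+seq[0] = 3+8 = 11 → [8, 2, 11, 6]
seq[-1] = seq[0]-seq[-1] = 8-6 = 2 → [8, 2, 11, 2]
pop(1) removes 2 → [8, 11, 2]

[8, 11, 2]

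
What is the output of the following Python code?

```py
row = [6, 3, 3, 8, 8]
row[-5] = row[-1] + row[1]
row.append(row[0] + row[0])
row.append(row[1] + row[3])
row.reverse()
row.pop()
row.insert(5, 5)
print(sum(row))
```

row[-5] = row[-1]+row[1] = 8+3 = 11 → [11, 3, 3, 8, 8]
append row[0]+row[0] = 11+11 = 22 → [11, 3, 3, 8, 8, 22]
append row[1]+row[3] = 3+8 = 11 → [11, 3, 3, 8, 8, 22, 11]
reverse → [11, 22, 8, 8, 3, 3, 11]
pop() removes 11 → [11, 22, 8, 8, 3, 3]
insert 5 at 5 → [11, 22, 8, 8, 3, 5, 3]
sum = 60

60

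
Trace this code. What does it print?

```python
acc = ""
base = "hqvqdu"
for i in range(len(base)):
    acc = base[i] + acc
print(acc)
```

udqvqh

i=0: prepend 'h' → 'h'
i=1: prepend 'q' → 'qh'
i=2: prepend 'v' → 'vqh'
i=3: prepend 'q' → 'qvqh'
i=4: prepend 'd' → 'dqvqh'
i=5: prepend 'u' → 'udqvqh'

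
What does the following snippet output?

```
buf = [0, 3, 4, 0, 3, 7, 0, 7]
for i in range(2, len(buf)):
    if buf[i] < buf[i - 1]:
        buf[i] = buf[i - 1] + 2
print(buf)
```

i=2: 4>=3, unchanged → [0, 3, 4, 0, 3, 7, 0, 7]
i=3: 0<4, buf[3] = 4+2 = 6 → [0, 3, 4, 6, 3, 7, 0, 7]
i=4: 3<6, buf[4] = 6+2 = 8 → [0, 3, 4, 6, 8, 7, 0, 7]
i=5: 7<8, buf[5] = 8+2 = 10 → [0, 3, 4, 6, 8, 10, 0, 7]
i=6: 0<10, buf[6] = 10+2 = 12 → [0, 3, 4, 6, 8, 10, 12, 7]
i=7: 7<12, buf[7] = 12+2 = 14 → [0, 3, 4, 6, 8, 10, 12, 14]

[0, 3, 4, 6, 8, 10, 12, 14]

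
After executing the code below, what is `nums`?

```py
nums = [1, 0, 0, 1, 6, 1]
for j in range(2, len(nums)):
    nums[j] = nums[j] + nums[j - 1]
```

j=2: nums[2] = 0+0 = 0 → [1, 0, 0, 1, 6, 1]
j=3: nums[3] = 1+0 = 1 → [1, 0, 0, 1, 6, 1]
j=4: nums[4] = 6+1 = 7 → [1, 0, 0, 1, 7, 1]
j=5: nums[5] = 1+7 = 8 → [1, 0, 0, 1, 7, 8]

[1, 0, 0, 1, 7, 8]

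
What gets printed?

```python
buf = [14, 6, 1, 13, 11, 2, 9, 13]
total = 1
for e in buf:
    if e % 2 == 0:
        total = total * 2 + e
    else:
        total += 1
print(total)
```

86

e=14: even, total = 1*2+14 = 16
e=6: even, total = 16*2+6 = 38
e=1: not even, total = 38+1 = 39
e=13: not even, total = 39+1 = 40
e=11: not even, total = 40+1 = 41
e=2: even, total = 41*2+2 = 84
e=9: not even, total = 84+1 = 85
e=13: not even, total = 85+1 = 86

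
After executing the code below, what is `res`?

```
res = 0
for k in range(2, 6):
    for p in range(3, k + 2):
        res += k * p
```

k=2,p=3: res = 0+6 = 6
k=3,p=3: res = 6+9 = 15
k=3,p=4: res = 15+12 = 27
k=4,p=3: res = 27+12 = 39
k=4,p=4: res = 39+16 = 55
k=4,p=5: res = 55+20 = 75
k=5,p=3: res = 75+15 = 90
k=5,p=4: res = 90+20 = 110
k=5,p=5: res = 110+25 = 135
k=5,p=6: res = 135+30 = 165

165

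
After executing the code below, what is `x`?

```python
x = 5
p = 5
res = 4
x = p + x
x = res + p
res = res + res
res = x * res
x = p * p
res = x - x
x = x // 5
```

x = 5+5 = 10
x = 4+5 = 9
res = 4+4 = 8
res = 9*8 = 72
x = 5*5 = 25
res = 25-25 = 0
x = 25//5 = 5

5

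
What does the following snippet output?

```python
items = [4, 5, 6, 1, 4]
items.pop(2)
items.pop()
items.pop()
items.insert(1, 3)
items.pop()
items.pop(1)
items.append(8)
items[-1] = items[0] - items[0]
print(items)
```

[4, 0]

pop(2) removes 6 → [4, 5, 1, 4]
pop() removes 4 → [4, 5, 1]
pop() removes 1 → [4, 5]
insert 3 at 1 → [4, 3, 5]
pop() removes 5 → [4, 3]
pop(1) removes 3 → [4]
append 8 → [4, 8]
items[-1] = items[0]-items[0] = 4-4 = 0 → [4, 0]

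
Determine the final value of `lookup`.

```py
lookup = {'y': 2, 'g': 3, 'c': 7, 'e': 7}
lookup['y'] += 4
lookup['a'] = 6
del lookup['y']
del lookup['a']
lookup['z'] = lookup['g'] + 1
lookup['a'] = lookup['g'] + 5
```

{'g': 3, 'c': 7, 'e': 7, 'z': 4, 'a': 8}

lookup['y'] = 2+4 = 6 → {'y': 6, 'g': 3, 'c': 7, 'e': 7}
lookup['a'] = 6 → {'y': 6, 'g': 3, 'c': 7, 'e': 7, 'a': 6}
del 'y' → {'g': 3, 'c': 7, 'e': 7, 'a': 6}
del 'a' → {'g': 3, 'c': 7, 'e': 7}
lookup['z'] = lookup['g']+1 = 4 → {'g': 3, 'c': 7, 'e': 7, 'z': 4}
lookup['a'] = lookup['g']+5 = 8 → {'g': 3, 'c': 7, 'e': 7, 'z': 4, 'a': 8}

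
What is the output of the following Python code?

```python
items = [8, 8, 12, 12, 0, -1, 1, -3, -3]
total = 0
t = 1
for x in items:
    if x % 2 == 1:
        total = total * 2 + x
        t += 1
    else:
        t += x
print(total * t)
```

-585

x=8: not odd; t=9
x=8: not odd; t=17
x=12: not odd; t=29
x=12: not odd; t=41
x=0: not odd; t=41
x=-1: odd, total = 0*2+(-1) = -1; t=42
x=1: odd, total = (-1)*2+1 = -1; t=43
x=-3: odd, total = (-1)*2+(-3) = -5; t=44
x=-3: odd, total = (-5)*2+(-3) = -13; t=45
total*t = (-13)*45 = -585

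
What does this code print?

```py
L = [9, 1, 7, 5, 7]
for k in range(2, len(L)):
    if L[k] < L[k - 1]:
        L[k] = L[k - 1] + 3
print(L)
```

k=2: 7>=1, unchanged → [9, 1, 7, 5, 7]
k=3: 5<7, L[3] = 7+3 = 10 → [9, 1, 7, 10, 7]
k=4: 7<10, L[4] = 10+3 = 13 → [9, 1, 7, 10, 13]

[9, 1, 7, 10, 13]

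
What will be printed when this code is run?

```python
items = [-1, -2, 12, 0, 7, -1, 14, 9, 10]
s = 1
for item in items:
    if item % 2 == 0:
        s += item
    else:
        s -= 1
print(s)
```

31

item=-1: not even, s = 1-1 = 0
item=-2: even, s = 0+(-2) = -2
item=12: even, s = (-2)+12 = 10
item=0: even, s = 10+0 = 10
item=7: not even, s = 10-1 = 9
item=-1: not even, s = 9-1 = 8
item=14: even, s = 8+14 = 22
item=9: not even, s = 22-1 = 21
item=10: even, s = 21+10 = 31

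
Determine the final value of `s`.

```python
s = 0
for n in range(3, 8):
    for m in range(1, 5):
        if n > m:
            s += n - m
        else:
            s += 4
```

n=3,m=1: 3>1, s = 0+2 = 2
n=3,m=2: 3>2, s = 2+1 = 3
n=3,m=3: not 3>3, s = 3+4 = 7
n=3,m=4: not 3>4, s = 7+4 = 11
n=4,m=1: 4>1, s = 11+3 = 14
n=4,m=2: 4>2, s = 14+2 = 16
n=4,m=3: 4>3, s = 16+1 = 17
n=4,m=4: not 4>4, s = 17+4 = 21
n=5,m=1: 5>1, s = 21+4 = 25
n=5,m=2: 5>2, s = 25+3 = 28
n=5,m=3: 5>3, s = 28+2 = 30
n=5,m=4: 5>4, s = 30+1 = 31
n=6,m=1: 6>1, s = 31+5 = 36
n=6,m=2: 6>2, s = 36+4 = 40
n=6,m=3: 6>3, s = 40+3 = 43
n=6,m=4: 6>4, s = 43+2 = 45
n=7,m=1: 7>1, s = 45+6 = 51
n=7,m=2: 7>2, s = 51+5 = 56
n=7,m=3: 7>3, s = 56+4 = 60
n=7,m=4: 7>4, s = 60+3 = 63

63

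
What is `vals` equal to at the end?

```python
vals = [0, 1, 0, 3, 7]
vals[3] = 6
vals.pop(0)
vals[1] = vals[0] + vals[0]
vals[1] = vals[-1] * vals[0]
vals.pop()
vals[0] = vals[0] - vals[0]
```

vals[3] = 6 → [0, 1, 0, 6, 7]
pop(0) removes 0 → [1, 0, 6, 7]
vals[1] = vals[0]+vals[0] = 1+1 = 2 → [1, 2, 6, 7]
vals[1] = vals[-1]*vals[0] = 7*1 = 7 → [1, 7, 6, 7]
pop() removes 7 → [1, 7, 6]
vals[0] = vals[0]-vals[0] = 1-1 = 0 → [0, 7, 6]

[0, 7, 6]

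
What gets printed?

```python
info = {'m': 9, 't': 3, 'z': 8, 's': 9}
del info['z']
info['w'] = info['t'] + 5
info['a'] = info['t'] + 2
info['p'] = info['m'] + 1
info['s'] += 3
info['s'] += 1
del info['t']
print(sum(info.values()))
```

del 'z' → {'m': 9, 't': 3, 's': 9}
info['w'] = info['t']+5 = 8 → {'m': 9, 't': 3, 's': 9, 'w': 8}
info['a'] = info['t']+2 = 5 → {'m': 9, 't': 3, 's': 9, 'w': 8, 'a': 5}
info['p'] = info['m']+1 = 10 → {'m': 9, 't': 3, 's': 9, 'w': 8, 'a': 5, 'p': 10}
info['s'] = 9+3 = 12 → {'m': 9, 't': 3, 's': 12, 'w': 8, 'a': 5, 'p': 10}
info['s'] = 12+1 = 13 → {'m': 9, 't': 3, 's': 13, 'w': 8, 'a': 5, 'p': 10}
del 't' → {'m': 9, 's': 13, 'w': 8, 'a': 5, 'p': 10}
sum of values = 45

45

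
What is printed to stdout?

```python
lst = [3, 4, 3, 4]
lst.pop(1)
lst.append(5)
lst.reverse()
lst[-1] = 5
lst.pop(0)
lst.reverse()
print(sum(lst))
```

12

pop(1) removes 4 → [3, 3, 4]
append 5 → [3, 3, 4, 5]
reverse → [5, 4, 3, 3]
lst[-1] = 5 → [5, 4, 3, 5]
pop(0) removes 5 → [4, 3, 5]
reverse → [5, 3, 4]
sum = 12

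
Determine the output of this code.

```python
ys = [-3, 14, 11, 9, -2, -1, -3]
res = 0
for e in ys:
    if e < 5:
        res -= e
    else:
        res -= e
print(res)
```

e=-3: <5, res = 0-(-3) = 3
e=14: not <5, res = 3-14 = -11
e=11: not <5, res = (-11)-11 = -22
e=9: not <5, res = (-22)-9 = -31
e=-2: <5, res = (-31)-(-2) = -29
e=-1: <5, res = (-29)-(-1) = -28
e=-3: <5, res = (-28)-(-3) = -25

-25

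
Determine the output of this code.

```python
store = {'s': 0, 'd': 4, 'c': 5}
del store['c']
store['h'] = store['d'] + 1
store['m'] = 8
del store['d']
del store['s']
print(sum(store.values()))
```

del 'c' → {'s': 0, 'd': 4}
store['h'] = store['d']+1 = 5 → {'s': 0, 'd': 4, 'h': 5}
store['m'] = 8 → {'s': 0, 'd': 4, 'h': 5, 'm': 8}
del 'd' → {'s': 0, 'h': 5, 'm': 8}
del 's' → {'h': 5, 'm': 8}
sum of values = 13

13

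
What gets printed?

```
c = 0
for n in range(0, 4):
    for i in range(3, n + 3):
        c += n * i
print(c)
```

n=1,i=3: c = 0+3 = 3
n=2,i=3: c = 3+6 = 9
n=2,i=4: c = 9+8 = 17
n=3,i=3: c = 17+9 = 26
n=3,i=4: c = 26+12 = 38
n=3,i=5: c = 38+15 = 53

53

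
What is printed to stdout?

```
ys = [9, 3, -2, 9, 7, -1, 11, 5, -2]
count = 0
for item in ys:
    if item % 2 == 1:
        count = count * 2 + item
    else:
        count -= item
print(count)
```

961

item=9: odd, count = 0*2+9 = 9
item=3: odd, count = 9*2+3 = 21
item=-2: not odd, count = 21-(-2) = 23
item=9: odd, count = 23*2+9 = 55
item=7: odd, count = 55*2+7 = 117
item=-1: odd, count = 117*2+(-1) = 233
item=11: odd, count = 233*2+11 = 477
item=5: odd, count = 477*2+5 = 959
item=-2: not odd, count = 959-(-2) = 961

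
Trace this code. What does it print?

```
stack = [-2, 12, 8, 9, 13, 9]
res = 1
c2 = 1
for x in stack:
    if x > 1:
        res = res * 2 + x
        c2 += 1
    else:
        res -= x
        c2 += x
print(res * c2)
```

x=-2: not >1, res = 1-(-2) = 3; c2=-1
x=12: >1, res = 3*2+12 = 18; c2=0
x=8: >1, res = 18*2+8 = 44; c2=1
x=9: >1, res = 44*2+9 = 97; c2=2
x=13: >1, res = 97*2+13 = 207; c2=3
x=9: >1, res = 207*2+9 = 423; c2=4
res*c2 = 423*4 = 1692

1692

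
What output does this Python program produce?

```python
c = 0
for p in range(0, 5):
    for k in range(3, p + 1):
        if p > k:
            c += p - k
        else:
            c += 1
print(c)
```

3

p=3,k=3: not 3>3, c = 0+1 = 1
p=4,k=3: 4>3, c = 1+1 = 2
p=4,k=4: not 4>4, c = 2+1 = 3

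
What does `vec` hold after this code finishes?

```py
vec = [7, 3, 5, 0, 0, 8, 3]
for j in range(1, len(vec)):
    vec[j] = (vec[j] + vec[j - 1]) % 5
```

[7, 0, 0, 0, 0, 3, 1]

j=1: vec[1] = (3+7)%5 = 0 → [7, 0, 5, 0, 0, 8, 3]
j=2: vec[2] = (5+0)%5 = 0 → [7, 0, 0, 0, 0, 8, 3]
j=3: vec[3] = (0+0)%5 = 0 → [7, 0, 0, 0, 0, 8, 3]
j=4: vec[4] = (0+0)%5 = 0 → [7, 0, 0, 0, 0, 8, 3]
j=5: vec[5] = (8+0)%5 = 3 → [7, 0, 0, 0, 0, 3, 3]
j=6: vec[6] = (3+3)%5 = 1 → [7, 0, 0, 0, 0, 3, 1]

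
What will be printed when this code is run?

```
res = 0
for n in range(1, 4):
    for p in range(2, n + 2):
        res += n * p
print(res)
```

n=1,p=2: res = 0+2 = 2
n=2,p=2: res = 2+4 = 6
n=2,p=3: res = 6+6 = 12
n=3,p=2: res = 12+6 = 18
n=3,p=3: res = 18+9 = 27
n=3,p=4: res = 27+12 = 39

39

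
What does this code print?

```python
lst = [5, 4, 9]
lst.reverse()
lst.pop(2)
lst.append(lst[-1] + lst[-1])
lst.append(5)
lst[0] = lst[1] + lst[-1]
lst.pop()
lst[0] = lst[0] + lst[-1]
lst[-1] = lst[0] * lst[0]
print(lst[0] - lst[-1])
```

-272

reverse → [9, 4, 5]
pop(2) removes 5 → [9, 4]
append lst[-1]+lst[-1] = 4+4 = 8 → [9, 4, 8]
append 5 → [9, 4, 8, 5]
lst[0] = lst[1]+lst[-1] = 4+5 = 9 → [9, 4, 8, 5]
pop() removes 5 → [9, 4, 8]
lst[0] = lst[0]+lst[-1] = 9+8 = 17 → [17, 4, 8]
lst[-1] = lst[0]*lst[0] = 17*17 = 289 → [17, 4, 289]
lst[0]-lst[-1] = 17-289 = -272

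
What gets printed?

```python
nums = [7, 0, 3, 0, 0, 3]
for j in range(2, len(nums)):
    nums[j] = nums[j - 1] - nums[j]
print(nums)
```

j=2: nums[2] = 0-3 = -3 → [7, 0, -3, 0, 0, 3]
j=3: nums[3] = (-3)-0 = -3 → [7, 0, -3, -3, 0, 3]
j=4: nums[4] = (-3)-0 = -3 → [7, 0, -3, -3, -3, 3]
j=5: nums[5] = (-3)-3 = -6 → [7, 0, -3, -3, -3, -6]

[7, 0, -3, -3, -3, -6]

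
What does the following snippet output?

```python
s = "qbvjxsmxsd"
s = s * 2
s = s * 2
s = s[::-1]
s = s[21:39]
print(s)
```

sxmsxjvbqdsxmsxjvb

repeat ×2 → 'qbvjxsmxsdqbvjxsmxsd'
repeat ×2 → 'qbvjxsmxsdqbvjxsmxsdqbvjxsmxsdqbvjxsmxsd'
reverse → 'dsxmsxjvbqdsxmsxjvbqdsxmsxjvbqdsxmsxjvbq'
slice [21:39] → 'sxmsxjvbqdsxmsxjvb'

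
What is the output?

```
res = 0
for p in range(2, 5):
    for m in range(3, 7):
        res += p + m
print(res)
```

p=2,m=3: res = 0+5 = 5
p=2,m=4: res = 5+6 = 11
p=2,m=5: res = 11+7 = 18
p=2,m=6: res = 18+8 = 26
p=3,m=3: res = 26+6 = 32
p=3,m=4: res = 32+7 = 39
p=3,m=5: res = 39+8 = 47
p=3,m=6: res = 47+9 = 56
p=4,m=3: res = 56+7 = 63
p=4,m=4: res = 63+8 = 71
p=4,m=5: res = 71+9 = 80
p=4,m=6: res = 80+10 = 90

90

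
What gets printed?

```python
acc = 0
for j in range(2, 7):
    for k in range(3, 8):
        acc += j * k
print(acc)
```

j=2,k=3: acc = 0+6 = 6
j=2,k=4: acc = 6+8 = 14
j=2,k=5: acc = 14+10 = 24
j=2,k=6: acc = 24+12 = 36
j=2,k=7: acc = 36+14 = 50
j=3,k=3: acc = 50+9 = 59
j=3,k=4: acc = 59+12 = 71
j=3,k=5: acc = 71+15 = 86
j=3,k=6: acc = 86+18 = 104
j=3,k=7: acc = 104+21 = 125
j=4,k=3: acc = 125+12 = 137
j=4,k=4: acc = 137+16 = 153
j=4,k=5: acc = 153+20 = 173
j=4,k=6: acc = 173+24 = 197
j=4,k=7: acc = 197+28 = 225
j=5,k=3: acc = 225+15 = 240
j=5,k=4: acc = 240+20 = 260
j=5,k=5: acc = 260+25 = 285
j=5,k=6: acc = 285+30 = 315
j=5,k=7: acc = 315+35 = 350
j=6,k=3: acc = 350+18 = 368
j=6,k=4: acc = 368+24 = 392
j=6,k=5: acc = 392+30 = 422
j=6,k=6: acc = 422+36 = 458
j=6,k=7: acc = 458+42 = 500

500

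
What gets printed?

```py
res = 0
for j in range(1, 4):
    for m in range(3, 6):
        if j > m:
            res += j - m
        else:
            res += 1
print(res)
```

9

j=1,m=3: not 1>3, res = 0+1 = 1
j=1,m=4: not 1>4, res = 1+1 = 2
j=1,m=5: not 1>5, res = 2+1 = 3
j=2,m=3: not 2>3, res = 3+1 = 4
j=2,m=4: not 2>4, res = 4+1 = 5
j=2,m=5: not 2>5, res = 5+1 = 6
j=3,m=3: not 3>3, res = 6+1 = 7
j=3,m=4: not 3>4, res = 7+1 = 8
j=3,m=5: not 3>5, res = 8+1 = 9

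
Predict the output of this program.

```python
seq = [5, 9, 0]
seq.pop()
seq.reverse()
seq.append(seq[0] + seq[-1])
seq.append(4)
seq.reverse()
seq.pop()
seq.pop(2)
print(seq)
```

pop() removes 0 → [5, 9]
reverse → [9, 5]
append seq[0]+seq[-1] = 9+5 = 14 → [9, 5, 14]
append 4 → [9, 5, 14, 4]
reverse → [4, 14, 5, 9]
pop() removes 9 → [4, 14, 5]
pop(2) removes 5 → [4, 14]

[4, 14]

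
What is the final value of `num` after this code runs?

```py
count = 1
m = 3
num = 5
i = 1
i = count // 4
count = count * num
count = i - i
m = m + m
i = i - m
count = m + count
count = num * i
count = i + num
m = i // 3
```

5

i = 1//4 = 0
count = 1*5 = 5
count = 0-0 = 0
m = 3+3 = 6
i = 0-6 = -6
count = 6+0 = 6
count = 5*(-6) = -30
count = (-6)+5 = -1
m = (-6)//3 = -2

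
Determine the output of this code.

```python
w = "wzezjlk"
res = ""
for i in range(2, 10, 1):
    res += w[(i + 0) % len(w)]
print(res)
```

ezjlkwze

i=2: add w[2]='e' → 'e'
i=3: add w[3]='z' → 'ez'
i=4: add w[4]='j' → 'ezj'
i=5: add w[5]='l' → 'ezjl'
i=6: add w[6]='k' → 'ezjlk'
i=7: add w[0]='w' → 'ezjlkw'
i=8: add w[1]='z' → 'ezjlkwz'
i=9: add w[2]='e' → 'ezjlkwze'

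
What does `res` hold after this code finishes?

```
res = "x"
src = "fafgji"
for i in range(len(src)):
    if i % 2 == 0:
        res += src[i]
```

i=0: add 'f' → 'xf'
i=1: skip
i=2: add 'f' → 'xff'
i=3: skip
i=4: add 'j' → 'xffj'
i=5: skip

'xffj'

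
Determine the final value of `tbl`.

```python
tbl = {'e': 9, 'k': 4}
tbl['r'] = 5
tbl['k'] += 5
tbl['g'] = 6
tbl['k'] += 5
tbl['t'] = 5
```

tbl['r'] = 5 → {'e': 9, 'k': 4, 'r': 5}
tbl['k'] = 4+5 = 9 → {'e': 9, 'k': 9, 'r': 5}
tbl['g'] = 6 → {'e': 9, 'k': 9, 'r': 5, 'g': 6}
tbl['k'] = 9+5 = 14 → {'e': 9, 'k': 14, 'r': 5, 'g': 6}
tbl['t'] = 5 → {'e': 9, 'k': 14, 'r': 5, 'g': 6, 't': 5}

{'e': 9, 'k': 14, 'r': 5, 'g': 6, 't': 5}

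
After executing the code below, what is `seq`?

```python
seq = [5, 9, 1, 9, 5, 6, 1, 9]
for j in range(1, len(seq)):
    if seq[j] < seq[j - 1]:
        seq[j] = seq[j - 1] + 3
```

j=1: 9>=5, unchanged → [5, 9, 1, 9, 5, 6, 1, 9]
j=2: 1<9, seq[2] = 9+3 = 12 → [5, 9, 12, 9, 5, 6, 1, 9]
j=3: 9<12, seq[3] = 12+3 = 15 → [5, 9, 12, 15, 5, 6, 1, 9]
j=4: 5<15, seq[4] = 15+3 = 18 → [5, 9, 12, 15, 18, 6, 1, 9]
j=5: 6<18, seq[5] = 18+3 = 21 → [5, 9, 12, 15, 18, 21, 1, 9]
j=6: 1<21, seq[6] = 21+3 = 24 → [5, 9, 12, 15, 18, 21, 24, 9]
j=7: 9<24, seq[7] = 24+3 = 27 → [5, 9, 12, 15, 18, 21, 24, 27]

[5, 9, 12, 15, 18, 21, 24, 27]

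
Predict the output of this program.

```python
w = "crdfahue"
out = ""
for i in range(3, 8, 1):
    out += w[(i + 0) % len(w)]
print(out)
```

fahue

i=3: add w[3]='f' → 'f'
i=4: add w[4]='a' → 'fa'
i=5: add w[5]='h' → 'fah'
i=6: add w[6]='u' → 'fahu'
i=7: add w[7]='e' → 'fahue'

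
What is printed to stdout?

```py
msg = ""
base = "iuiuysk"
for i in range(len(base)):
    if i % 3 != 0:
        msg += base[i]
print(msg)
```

uiys

i=0: skip
i=1: add 'u' → 'u'
i=2: add 'i' → 'ui'
i=3: skip
i=4: add 'y' → 'uiy'
i=5: add 's' → 'uiys'
i=6: skip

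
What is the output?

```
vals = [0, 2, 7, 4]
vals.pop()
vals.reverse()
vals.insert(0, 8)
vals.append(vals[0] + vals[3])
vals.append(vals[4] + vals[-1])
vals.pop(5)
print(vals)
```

pop() removes 4 → [0, 2, 7]
reverse → [7, 2, 0]
insert 8 at 0 → [8, 7, 2, 0]
append vals[0]+vals[3] = 8+0 = 8 → [8, 7, 2, 0, 8]
append vals[4]+vals[-1] = 8+8 = 16 → [8, 7, 2, 0, 8, 16]
pop(5) removes 16 → [8, 7, 2, 0, 8]

[8, 7, 2, 0, 8]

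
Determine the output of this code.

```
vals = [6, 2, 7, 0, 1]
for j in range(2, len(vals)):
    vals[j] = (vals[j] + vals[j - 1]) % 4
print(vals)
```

j=2: vals[2] = (7+2)%4 = 1 → [6, 2, 1, 0, 1]
j=3: vals[3] = (0+1)%4 = 1 → [6, 2, 1, 1, 1]
j=4: vals[4] = (1+1)%4 = 2 → [6, 2, 1, 1, 2]

[6, 2, 1, 1, 2]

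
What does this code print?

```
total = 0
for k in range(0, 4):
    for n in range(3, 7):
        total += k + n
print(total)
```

96

k=0,n=3: total = 0+3 = 3
k=0,n=4: total = 3+4 = 7
k=0,n=5: total = 7+5 = 12
k=0,n=6: total = 12+6 = 18
k=1,n=3: total = 18+4 = 22
k=1,n=4: total = 22+5 = 27
k=1,n=5: total = 27+6 = 33
k=1,n=6: total = 33+7 = 40
k=2,n=3: total = 40+5 = 45
k=2,n=4: total = 45+6 = 51
k=2,n=5: total = 51+7 = 58
k=2,n=6: total = 58+8 = 66
k=3,n=3: total = 66+6 = 72
k=3,n=4: total = 72+7 = 79
k=3,n=5: total = 79+8 = 87
k=3,n=6: total = 87+9 = 96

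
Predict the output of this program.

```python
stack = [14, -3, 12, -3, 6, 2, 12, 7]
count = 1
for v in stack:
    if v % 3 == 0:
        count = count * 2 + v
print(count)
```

92

v=14: not %3==0
v=-3: %3==0, count = 1*2+(-3) = -1
v=12: %3==0, count = (-1)*2+12 = 10
v=-3: %3==0, count = 10*2+(-3) = 17
v=6: %3==0, count = 17*2+6 = 40
v=2: not %3==0
v=12: %3==0, count = 40*2+12 = 92
v=7: not %3==0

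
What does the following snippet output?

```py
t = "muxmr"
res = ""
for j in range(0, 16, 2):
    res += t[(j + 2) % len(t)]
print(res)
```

j=0: add t[2]='x' → 'x'
j=2: add t[4]='r' → 'xr'
j=4: add t[1]='u' → 'xru'
j=6: add t[3]='m' → 'xrum'
j=8: add t[0]='m' → 'xrumm'
j=10: add t[2]='x' → 'xrummx'
j=12: add t[4]='r' → 'xrummxr'
j=14: add t[1]='u' → 'xrummxru'

xrummxru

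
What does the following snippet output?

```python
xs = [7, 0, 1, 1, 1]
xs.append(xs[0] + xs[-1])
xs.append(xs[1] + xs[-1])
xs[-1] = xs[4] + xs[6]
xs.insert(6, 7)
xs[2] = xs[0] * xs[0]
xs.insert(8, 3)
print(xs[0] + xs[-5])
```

append xs[0]+xs[-1] = 7+1 = 8 → [7, 0, 1, 1, 1, 8]
append xs[1]+xs[-1] = 0+8 = 8 → [7, 0, 1, 1, 1, 8, 8]
xs[-1] = xs[4]+xs[6] = 1+8 = 9 → [7, 0, 1, 1, 1, 8, 9]
insert 7 at 6 → [7, 0, 1, 1, 1, 8, 7, 9]
xs[2] = xs[0]*xs[0] = 7*7 = 49 → [7, 0, 49, 1, 1, 8, 7, 9]
insert 3 at 8 → [7, 0, 49, 1, 1, 8, 7, 9, 3]
xs[0]+xs[-5] = 7+1 = 8

8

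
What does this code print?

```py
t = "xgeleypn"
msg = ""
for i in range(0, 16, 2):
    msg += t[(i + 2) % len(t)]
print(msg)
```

i=0: add t[2]='e' → 'e'
i=2: add t[4]='e' → 'ee'
i=4: add t[6]='p' → 'eep'
i=6: add t[0]='x' → 'eepx'
i=8: add t[2]='e' → 'eepxe'
i=10: add t[4]='e' → 'eepxee'
i=12: add t[6]='p' → 'eepxeep'
i=14: add t[0]='x' → 'eepxeepx'

eepxeepx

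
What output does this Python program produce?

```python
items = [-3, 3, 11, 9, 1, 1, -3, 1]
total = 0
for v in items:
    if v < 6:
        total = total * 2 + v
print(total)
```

-41

v=-3: <6, total = 0*2+(-3) = -3
v=3: <6, total = (-3)*2+3 = -3
v=11: not <6
v=9: not <6
v=1: <6, total = (-3)*2+1 = -5
v=1: <6, total = (-5)*2+1 = -9
v=-3: <6, total = (-9)*2+(-3) = -21
v=1: <6, total = (-21)*2+1 = -41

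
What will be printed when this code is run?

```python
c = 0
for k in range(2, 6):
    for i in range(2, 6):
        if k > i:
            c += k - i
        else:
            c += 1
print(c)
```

20

k=2,i=2: not 2>2, c = 0+1 = 1
k=2,i=3: not 2>3, c = 1+1 = 2
k=2,i=4: not 2>4, c = 2+1 = 3
k=2,i=5: not 2>5, c = 3+1 = 4
k=3,i=2: 3>2, c = 4+1 = 5
k=3,i=3: not 3>3, c = 5+1 = 6
k=3,i=4: not 3>4, c = 6+1 = 7
k=3,i=5: not 3>5, c = 7+1 = 8
k=4,i=2: 4>2, c = 8+2 = 10
k=4,i=3: 4>3, c = 10+1 = 11
k=4,i=4: not 4>4, c = 11+1 = 12
k=4,i=5: not 4>5, c = 12+1 = 13
k=5,i=2: 5>2, c = 13+3 = 16
k=5,i=3: 5>3, c = 16+2 = 18
k=5,i=4: 5>4, c = 18+1 = 19
k=5,i=5: not 5>5, c = 19+1 = 20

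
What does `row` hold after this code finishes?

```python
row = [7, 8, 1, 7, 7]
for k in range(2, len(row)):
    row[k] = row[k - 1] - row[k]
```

k=2: row[2] = 8-1 = 7 → [7, 8, 7, 7, 7]
k=3: row[3] = 7-7 = 0 → [7, 8, 7, 0, 7]
k=4: row[4] = 0-7 = -7 → [7, 8, 7, 0, -7]

[7, 8, 7, 0, -7]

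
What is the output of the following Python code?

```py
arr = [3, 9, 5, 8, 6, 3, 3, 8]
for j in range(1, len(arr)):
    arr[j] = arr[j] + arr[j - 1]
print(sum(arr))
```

j=1: arr[1] = 9+3 = 12 → [3, 12, 5, 8, 6, 3, 3, 8]
j=2: arr[2] = 5+12 = 17 → [3, 12, 17, 8, 6, 3, 3, 8]
j=3: arr[3] = 8+17 = 25 → [3, 12, 17, 25, 6, 3, 3, 8]
j=4: arr[4] = 6+25 = 31 → [3, 12, 17, 25, 31, 3, 3, 8]
j=5: arr[5] = 3+31 = 34 → [3, 12, 17, 25, 31, 34, 3, 8]
j=6: arr[6] = 3+34 = 37 → [3, 12, 17, 25, 31, 34, 37, 8]
j=7: arr[7] = 8+37 = 45 → [3, 12, 17, 25, 31, 34, 37, 45]
sum = 204

204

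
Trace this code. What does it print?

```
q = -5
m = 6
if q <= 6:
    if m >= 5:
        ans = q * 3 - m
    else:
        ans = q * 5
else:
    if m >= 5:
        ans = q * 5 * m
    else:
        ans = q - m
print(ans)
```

-21

q=-5, m=6
q <= 6 is True; m >= 5 is True
→ ans = q * 3 - m = -21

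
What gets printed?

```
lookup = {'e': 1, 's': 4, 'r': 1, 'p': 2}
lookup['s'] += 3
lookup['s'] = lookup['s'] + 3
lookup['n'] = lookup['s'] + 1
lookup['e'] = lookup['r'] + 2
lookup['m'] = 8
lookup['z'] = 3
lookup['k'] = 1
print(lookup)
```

{'e': 3, 's': 10, 'r': 1, 'p': 2, 'n': 11, 'm': 8, 'z': 3, 'k': 1}

lookup['s'] = 4+3 = 7 → {'e': 1, 's': 7, 'r': 1, 'p': 2}
lookup['s'] = lookup['s']+3 = 10 → {'e': 1, 's': 10, 'r': 1, 'p': 2}
lookup['n'] = lookup['s']+1 = 11 → {'e': 1, 's': 10, 'r': 1, 'p': 2, 'n': 11}
lookup['e'] = lookup['r']+2 = 3 → {'e': 3, 's': 10, 'r': 1, 'p': 2, 'n': 11}
lookup['m'] = 8 → {'e': 3, 's': 10, 'r': 1, 'p': 2, 'n': 11, 'm': 8}
lookup['z'] = 3 → {'e': 3, 's': 10, 'r': 1, 'p': 2, 'n': 11, 'm': 8, 'z': 3}
lookup['k'] = 1 → {'e': 3, 's': 10, 'r': 1, 'p': 2, 'n': 11, 'm': 8, 'z': 3, 'k': 1}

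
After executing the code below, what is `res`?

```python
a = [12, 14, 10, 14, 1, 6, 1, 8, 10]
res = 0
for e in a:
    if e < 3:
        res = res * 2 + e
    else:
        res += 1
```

23

e=12: not <3, res = 0+1 = 1
e=14: not <3, res = 1+1 = 2
e=10: not <3, res = 2+1 = 3
e=14: not <3, res = 3+1 = 4
e=1: <3, res = 4*2+1 = 9
e=6: not <3, res = 9+1 = 10
e=1: <3, res = 10*2+1 = 21
e=8: not <3, res = 21+1 = 22
e=10: not <3, res = 22+1 = 23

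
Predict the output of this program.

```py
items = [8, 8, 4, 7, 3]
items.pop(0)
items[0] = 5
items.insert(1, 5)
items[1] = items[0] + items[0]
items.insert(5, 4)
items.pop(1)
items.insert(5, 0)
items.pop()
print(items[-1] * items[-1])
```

16

pop(0) removes 8 → [8, 4, 7, 3]
items[0] = 5 → [5, 4, 7, 3]
insert 5 at 1 → [5, 5, 4, 7, 3]
items[1] = items[0]+items[0] = 5+5 = 10 → [5, 10, 4, 7, 3]
insert 4 at 5 → [5, 10, 4, 7, 3, 4]
pop(1) removes 10 → [5, 4, 7, 3, 4]
insert 0 at 5 → [5, 4, 7, 3, 4, 0]
pop() removes 0 → [5, 4, 7, 3, 4]
items[-1]*items[-1] = 4*4 = 16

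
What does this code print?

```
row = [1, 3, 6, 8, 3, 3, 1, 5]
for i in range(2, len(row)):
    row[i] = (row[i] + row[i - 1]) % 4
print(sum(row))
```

10

i=2: row[2] = (6+3)%4 = 1 → [1, 3, 1, 8, 3, 3, 1, 5]
i=3: row[3] = (8+1)%4 = 1 → [1, 3, 1, 1, 3, 3, 1, 5]
i=4: row[4] = (3+1)%4 = 0 → [1, 3, 1, 1, 0, 3, 1, 5]
i=5: row[5] = (3+0)%4 = 3 → [1, 3, 1, 1, 0, 3, 1, 5]
i=6: row[6] = (1+3)%4 = 0 → [1, 3, 1, 1, 0, 3, 0, 5]
i=7: row[7] = (5+0)%4 = 1 → [1, 3, 1, 1, 0, 3, 0, 1]
sum = 10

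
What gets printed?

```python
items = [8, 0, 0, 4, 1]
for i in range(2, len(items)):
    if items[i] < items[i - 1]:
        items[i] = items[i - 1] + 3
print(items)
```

i=2: 0>=0, unchanged → [8, 0, 0, 4, 1]
i=3: 4>=0, unchanged → [8, 0, 0, 4, 1]
i=4: 1<4, items[4] = 4+3 = 7 → [8, 0, 0, 4, 7]

[8, 0, 0, 4, 7]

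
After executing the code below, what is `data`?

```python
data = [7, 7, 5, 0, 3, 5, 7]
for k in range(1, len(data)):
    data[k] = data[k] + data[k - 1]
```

k=1: data[1] = 7+7 = 14 → [7, 14, 5, 0, 3, 5, 7]
k=2: data[2] = 5+14 = 19 → [7, 14, 19, 0, 3, 5, 7]
k=3: data[3] = 0+19 = 19 → [7, 14, 19, 19, 3, 5, 7]
k=4: data[4] = 3+19 = 22 → [7, 14, 19, 19, 22, 5, 7]
k=5: data[5] = 5+22 = 27 → [7, 14, 19, 19, 22, 27, 7]
k=6: data[6] = 7+27 = 34 → [7, 14, 19, 19, 22, 27, 34]

[7, 14, 19, 19, 22, 27, 34]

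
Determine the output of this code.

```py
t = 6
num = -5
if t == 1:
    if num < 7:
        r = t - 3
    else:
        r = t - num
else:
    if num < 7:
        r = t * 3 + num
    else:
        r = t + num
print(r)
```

13

t=6, num=-5
t == 1 is False; num < 7 is True
→ r = t * 3 + num = 13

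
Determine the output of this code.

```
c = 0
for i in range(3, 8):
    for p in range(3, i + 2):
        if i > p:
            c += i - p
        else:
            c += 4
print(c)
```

60

i=3,p=3: not 3>3, c = 0+4 = 4
i=3,p=4: not 3>4, c = 4+4 = 8
i=4,p=3: 4>3, c = 8+1 = 9
i=4,p=4: not 4>4, c = 9+4 = 13
i=4,p=5: not 4>5, c = 13+4 = 17
i=5,p=3: 5>3, c = 17+2 = 19
i=5,p=4: 5>4, c = 19+1 = 20
i=5,p=5: not 5>5, c = 20+4 = 24
i=5,p=6: not 5>6, c = 24+4 = 28
i=6,p=3: 6>3, c = 28+3 = 31
i=6,p=4: 6>4, c = 31+2 = 33
i=6,p=5: 6>5, c = 33+1 = 34
i=6,p=6: not 6>6, c = 34+4 = 38
i=6,p=7: not 6>7, c = 38+4 = 42
i=7,p=3: 7>3, c = 42+4 = 46
i=7,p=4: 7>4, c = 46+3 = 49
i=7,p=5: 7>5, c = 49+2 = 51
i=7,p=6: 7>6, c = 51+1 = 52
i=7,p=7: not 7>7, c = 52+4 = 56
i=7,p=8: not 7>8, c = 56+4 = 60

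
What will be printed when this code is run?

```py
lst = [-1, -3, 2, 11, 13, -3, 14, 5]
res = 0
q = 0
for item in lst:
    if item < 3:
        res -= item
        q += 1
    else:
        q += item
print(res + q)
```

item=-1: <3, res = 0-(-1) = 1; q=1
item=-3: <3, res = 1-(-3) = 4; q=2
item=2: <3, res = 4-2 = 2; q=3
item=11: not <3; q=14
item=13: not <3; q=27
item=-3: <3, res = 2-(-3) = 5; q=28
item=14: not <3; q=42
item=5: not <3; q=47
res+q = 5+47 = 52

52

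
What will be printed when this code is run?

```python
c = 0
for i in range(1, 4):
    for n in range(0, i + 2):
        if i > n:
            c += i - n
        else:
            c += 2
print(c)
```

i=1,n=0: 1>0, c = 0+1 = 1
i=1,n=1: not 1>1, c = 1+2 = 3
i=1,n=2: not 1>2, c = 3+2 = 5
i=2,n=0: 2>0, c = 5+2 = 7
i=2,n=1: 2>1, c = 7+1 = 8
i=2,n=2: not 2>2, c = 8+2 = 10
i=2,n=3: not 2>3, c = 10+2 = 12
i=3,n=0: 3>0, c = 12+3 = 15
i=3,n=1: 3>1, c = 15+2 = 17
i=3,n=2: 3>2, c = 17+1 = 18
i=3,n=3: not 3>3, c = 18+2 = 20
i=3,n=4: not 3>4, c = 20+2 = 22

22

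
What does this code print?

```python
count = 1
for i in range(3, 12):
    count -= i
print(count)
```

-62

i=3: count = 1-3 = -2
i=4: count = (-2)-4 = -6
i=5: count = (-6)-5 = -11
i=6: count = (-11)-6 = -17
i=7: count = (-17)-7 = -24
i=8: count = (-24)-8 = -32
i=9: count = (-32)-9 = -41
i=10: count = (-41)-10 = -51
i=11: count = (-51)-11 = -62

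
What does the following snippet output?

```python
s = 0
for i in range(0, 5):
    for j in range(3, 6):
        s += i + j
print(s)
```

90

i=0,j=3: s = 0+3 = 3
i=0,j=4: s = 3+4 = 7
i=0,j=5: s = 7+5 = 12
i=1,j=3: s = 12+4 = 16
i=1,j=4: s = 16+5 = 21
i=1,j=5: s = 21+6 = 27
i=2,j=3: s = 27+5 = 32
i=2,j=4: s = 32+6 = 38
i=2,j=5: s = 38+7 = 45
i=3,j=3: s = 45+6 = 51
i=3,j=4: s = 51+7 = 58
i=3,j=5: s = 58+8 = 66
i=4,j=3: s = 66+7 = 73
i=4,j=4: s = 73+8 = 81
i=4,j=5: s = 81+9 = 90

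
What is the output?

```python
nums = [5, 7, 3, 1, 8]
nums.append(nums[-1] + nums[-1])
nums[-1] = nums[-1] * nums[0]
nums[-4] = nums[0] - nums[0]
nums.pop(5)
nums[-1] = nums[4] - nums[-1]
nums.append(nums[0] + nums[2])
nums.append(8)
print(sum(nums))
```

append nums[-1]+nums[-1] = 8+8 = 16 → [5, 7, 3, 1, 8, 16]
nums[-1] = nums[-1]*nums[0] = 16*5 = 80 → [5, 7, 3, 1, 8, 80]
nums[-4] = nums[0]-nums[0] = 5-5 = 0 → [5, 7, 0, 1, 8, 80]
pop(5) removes 80 → [5, 7, 0, 1, 8]
nums[-1] = nums[4]-nums[-1] = 8-8 = 0 → [5, 7, 0, 1, 0]
append nums[0]+nums[2] = 5+0 = 5 → [5, 7, 0, 1, 0, 5]
append 8 → [5, 7, 0, 1, 0, 5, 8]
sum = 26

26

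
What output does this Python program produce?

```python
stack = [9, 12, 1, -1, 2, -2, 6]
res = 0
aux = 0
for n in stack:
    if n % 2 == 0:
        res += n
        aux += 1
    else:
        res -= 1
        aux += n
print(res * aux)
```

n=9: not even, res = 0-1 = -1; aux=9
n=12: even, res = (-1)+12 = 11; aux=10
n=1: not even, res = 11-1 = 10; aux=11
n=-1: not even, res = 10-1 = 9; aux=10
n=2: even, res = 9+2 = 11; aux=11
n=-2: even, res = 11+(-2) = 9; aux=12
n=6: even, res = 9+6 = 15; aux=13
res*aux = 15*13 = 195

195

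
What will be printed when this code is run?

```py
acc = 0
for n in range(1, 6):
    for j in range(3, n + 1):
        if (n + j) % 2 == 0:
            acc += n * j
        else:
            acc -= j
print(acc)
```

n=3,j=3: even sum, acc = 0+9 = 9
n=4,j=3: odd sum, acc = 9-3 = 6
n=4,j=4: even sum, acc = 6+16 = 22
n=5,j=3: even sum, acc = 22+15 = 37
n=5,j=4: odd sum, acc = 37-4 = 33
n=5,j=5: even sum, acc = 33+25 = 58

58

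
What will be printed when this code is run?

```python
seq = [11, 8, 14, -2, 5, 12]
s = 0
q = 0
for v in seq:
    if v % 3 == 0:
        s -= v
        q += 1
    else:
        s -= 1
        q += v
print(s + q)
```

20

v=11: not %3==0, s = 0-1 = -1; q=11
v=8: not %3==0, s = (-1)-1 = -2; q=19
v=14: not %3==0, s = (-2)-1 = -3; q=33
v=-2: not %3==0, s = (-3)-1 = -4; q=31
v=5: not %3==0, s = (-4)-1 = -5; q=36
v=12: %3==0, s = (-5)-12 = -17; q=37
s+q = (-17)+37 = 20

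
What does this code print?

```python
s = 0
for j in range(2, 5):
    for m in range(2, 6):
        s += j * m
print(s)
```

126

j=2,m=2: s = 0+4 = 4
j=2,m=3: s = 4+6 = 10
j=2,m=4: s = 10+8 = 18
j=2,m=5: s = 18+10 = 28
j=3,m=2: s = 28+6 = 34
j=3,m=3: s = 34+9 = 43
j=3,m=4: s = 43+12 = 55
j=3,m=5: s = 55+15 = 70
j=4,m=2: s = 70+8 = 78
j=4,m=3: s = 78+12 = 90
j=4,m=4: s = 90+16 = 106
j=4,m=5: s = 106+20 = 126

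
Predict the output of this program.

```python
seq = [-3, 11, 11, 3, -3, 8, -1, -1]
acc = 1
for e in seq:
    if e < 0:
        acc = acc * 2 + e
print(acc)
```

e=-3: <0, acc = 1*2+(-3) = -1
e=11: not <0
e=11: not <0
e=3: not <0
e=-3: <0, acc = (-1)*2+(-3) = -5
e=8: not <0
e=-1: <0, acc = (-5)*2+(-1) = -11
e=-1: <0, acc = (-11)*2+(-1) = -23

-23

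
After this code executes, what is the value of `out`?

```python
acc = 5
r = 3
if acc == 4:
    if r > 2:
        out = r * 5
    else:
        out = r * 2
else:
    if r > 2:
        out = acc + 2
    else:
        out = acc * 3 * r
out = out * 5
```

35

acc=5, r=3
acc == 4 is False; r > 2 is True
→ out = acc + 2 = 7
out = 7*5 = 35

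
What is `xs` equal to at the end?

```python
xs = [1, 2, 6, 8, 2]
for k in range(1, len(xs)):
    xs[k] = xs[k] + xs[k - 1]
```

k=1: xs[1] = 2+1 = 3 → [1, 3, 6, 8, 2]
k=2: xs[2] = 6+3 = 9 → [1, 3, 9, 8, 2]
k=3: xs[3] = 8+9 = 17 → [1, 3, 9, 17, 2]
k=4: xs[4] = 2+17 = 19 → [1, 3, 9, 17, 19]

[1, 3, 9, 17, 19]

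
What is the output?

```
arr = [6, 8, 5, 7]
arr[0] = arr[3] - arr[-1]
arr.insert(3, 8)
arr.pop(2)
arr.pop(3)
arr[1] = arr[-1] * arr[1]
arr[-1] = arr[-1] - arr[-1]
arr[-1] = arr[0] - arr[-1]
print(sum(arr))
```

arr[0] = arr[3]-arr[-1] = 7-7 = 0 → [0, 8, 5, 7]
insert 8 at 3 → [0, 8, 5, 8, 7]
pop(2) removes 5 → [0, 8, 8, 7]
pop(3) removes 7 → [0, 8, 8]
arr[1] = arr[-1]*arr[1] = 8*8 = 64 → [0, 64, 8]
arr[-1] = arr[-1]-arr[-1] = 8-8 = 0 → [0, 64, 0]
arr[-1] = arr[0]-arr[-1] = 0-0 = 0 → [0, 64, 0]
sum = 64

64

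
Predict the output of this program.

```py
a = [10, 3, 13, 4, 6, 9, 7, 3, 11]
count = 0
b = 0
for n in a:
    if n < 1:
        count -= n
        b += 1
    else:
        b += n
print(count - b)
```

-66

n=10: not <1; b=10
n=3: not <1; b=13
n=13: not <1; b=26
n=4: not <1; b=30
n=6: not <1; b=36
n=9: not <1; b=45
n=7: not <1; b=52
n=3: not <1; b=55
n=11: not <1; b=66
count-b = 0-66 = -66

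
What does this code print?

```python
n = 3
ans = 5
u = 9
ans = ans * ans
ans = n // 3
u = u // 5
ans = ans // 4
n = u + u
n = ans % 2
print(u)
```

1

ans = 5*5 = 25
ans = 3//3 = 1
u = 9//5 = 1
ans = 1//4 = 0
n = 1+1 = 2
n = 0%2 = 0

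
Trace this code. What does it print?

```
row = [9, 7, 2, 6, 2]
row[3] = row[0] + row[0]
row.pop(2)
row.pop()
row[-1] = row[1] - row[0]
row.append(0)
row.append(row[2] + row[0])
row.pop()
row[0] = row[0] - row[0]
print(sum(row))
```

row[3] = row[0]+row[0] = 9+9 = 18 → [9, 7, 2, 18, 2]
pop(2) removes 2 → [9, 7, 18, 2]
pop() removes 2 → [9, 7, 18]
row[-1] = row[1]-row[0] = 7-9 = -2 → [9, 7, -2]
append 0 → [9, 7, -2, 0]
append row[2]+row[0] = (-2)+9 = 7 → [9, 7, -2, 0, 7]
pop() removes 7 → [9, 7, -2, 0]
row[0] = row[0]-row[0] = 9-9 = 0 → [0, 7, -2, 0]
sum = 5

5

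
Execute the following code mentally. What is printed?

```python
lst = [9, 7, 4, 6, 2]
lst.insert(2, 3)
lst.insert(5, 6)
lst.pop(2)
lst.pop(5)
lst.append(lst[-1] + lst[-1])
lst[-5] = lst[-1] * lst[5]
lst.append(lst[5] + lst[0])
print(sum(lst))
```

insert 3 at 2 → [9, 7, 3, 4, 6, 2]
insert 6 at 5 → [9, 7, 3, 4, 6, 6, 2]
pop(2) removes 3 → [9, 7, 4, 6, 6, 2]
pop(5) removes 2 → [9, 7, 4, 6, 6]
append lst[-1]+lst[-1] = 6+6 = 12 → [9, 7, 4, 6, 6, 12]
lst[-5] = lst[-1]*lst[5] = 12*12 = 144 → [9, 144, 4, 6, 6, 12]
append lst[5]+lst[0] = 12+9 = 21 → [9, 144, 4, 6, 6, 12, 21]
sum = 202

202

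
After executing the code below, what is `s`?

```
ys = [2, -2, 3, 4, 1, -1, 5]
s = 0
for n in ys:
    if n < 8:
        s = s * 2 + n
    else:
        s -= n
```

151

n=2: <8, s = 0*2+2 = 2
n=-2: <8, s = 2*2+(-2) = 2
n=3: <8, s = 2*2+3 = 7
n=4: <8, s = 7*2+4 = 18
n=1: <8, s = 18*2+1 = 37
n=-1: <8, s = 37*2+(-1) = 73
n=5: <8, s = 73*2+5 = 151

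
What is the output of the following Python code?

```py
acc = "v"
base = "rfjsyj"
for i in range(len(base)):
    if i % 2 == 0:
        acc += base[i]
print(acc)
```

vrjy

i=0: add 'r' → 'vr'
i=1: skip
i=2: add 'j' → 'vrj'
i=3: skip
i=4: add 'y' → 'vrjy'
i=5: skip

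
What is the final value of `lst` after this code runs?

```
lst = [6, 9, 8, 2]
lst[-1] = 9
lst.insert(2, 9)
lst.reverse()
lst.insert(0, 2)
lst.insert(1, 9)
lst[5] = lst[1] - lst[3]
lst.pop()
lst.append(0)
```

lst[-1] = 9 → [6, 9, 8, 9]
insert 9 at 2 → [6, 9, 9, 8, 9]
reverse → [9, 8, 9, 9, 6]
insert 2 at 0 → [2, 9, 8, 9, 9, 6]
insert 9 at 1 → [2, 9, 9, 8, 9, 9, 6]
lst[5] = lst[1]-lst[3] = 9-8 = 1 → [2, 9, 9, 8, 9, 1, 6]
pop() removes 6 → [2, 9, 9, 8, 9, 1]
append 0 → [2, 9, 9, 8, 9, 1, 0]

[2, 9, 9, 8, 9, 1, 0]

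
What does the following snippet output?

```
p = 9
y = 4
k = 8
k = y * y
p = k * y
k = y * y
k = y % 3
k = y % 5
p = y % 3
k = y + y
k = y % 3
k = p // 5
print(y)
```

4

k = 4*4 = 16
p = 16*4 = 64
k = 4*4 = 16
k = 4%3 = 1
k = 4%5 = 4
p = 4%3 = 1
k = 4+4 = 8
k = 4%3 = 1
k = 1//5 = 0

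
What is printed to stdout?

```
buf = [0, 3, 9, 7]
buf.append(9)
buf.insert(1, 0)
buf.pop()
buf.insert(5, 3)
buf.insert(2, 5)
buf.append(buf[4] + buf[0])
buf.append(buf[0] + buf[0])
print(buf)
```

[0, 0, 5, 3, 9, 7, 3, 9, 0]

append 9 → [0, 3, 9, 7, 9]
insert 0 at 1 → [0, 0, 3, 9, 7, 9]
pop() removes 9 → [0, 0, 3, 9, 7]
insert 3 at 5 → [0, 0, 3, 9, 7, 3]
insert 5 at 2 → [0, 0, 5, 3, 9, 7, 3]
append buf[4]+buf[0] = 9+0 = 9 → [0, 0, 5, 3, 9, 7, 3, 9]
append buf[0]+buf[0] = 0+0 = 0 → [0, 0, 5, 3, 9, 7, 3, 9, 0]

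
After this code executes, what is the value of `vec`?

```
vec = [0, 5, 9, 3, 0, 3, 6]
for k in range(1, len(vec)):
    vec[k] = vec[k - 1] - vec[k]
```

[0, -5, -14, -17, -17, -20, -26]

k=1: vec[1] = 0-5 = -5 → [0, -5, 9, 3, 0, 3, 6]
k=2: vec[2] = (-5)-9 = -14 → [0, -5, -14, 3, 0, 3, 6]
k=3: vec[3] = (-14)-3 = -17 → [0, -5, -14, -17, 0, 3, 6]
k=4: vec[4] = (-17)-0 = -17 → [0, -5, -14, -17, -17, 3, 6]
k=5: vec[5] = (-17)-3 = -20 → [0, -5, -14, -17, -17, -20, 6]
k=6: vec[6] = (-20)-6 = -26 → [0, -5, -14, -17, -17, -20, -26]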